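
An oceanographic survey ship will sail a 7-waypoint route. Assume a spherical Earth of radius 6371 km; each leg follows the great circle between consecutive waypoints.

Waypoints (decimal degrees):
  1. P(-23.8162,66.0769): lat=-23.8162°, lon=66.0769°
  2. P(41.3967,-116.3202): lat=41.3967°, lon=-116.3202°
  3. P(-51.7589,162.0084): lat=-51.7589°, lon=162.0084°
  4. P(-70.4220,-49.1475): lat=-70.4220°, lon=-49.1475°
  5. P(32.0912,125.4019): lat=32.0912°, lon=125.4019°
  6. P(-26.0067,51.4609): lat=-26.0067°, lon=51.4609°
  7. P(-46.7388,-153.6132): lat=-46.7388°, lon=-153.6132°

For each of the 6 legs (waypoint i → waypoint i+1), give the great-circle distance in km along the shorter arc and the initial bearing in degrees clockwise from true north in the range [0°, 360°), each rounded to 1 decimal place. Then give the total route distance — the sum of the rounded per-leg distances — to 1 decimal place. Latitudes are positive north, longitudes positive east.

Leg 1: φ1=-0.4156711, φ2=0.7225087, Δφ=1.1381798, Δλ=-3.1834299 rad; a=sin²(Δφ/2)+cosφ1·cosφ2·sin²(Δλ/2)=0.9763464993; c=2·atan2(√a, √(1-a))=2.832773057; dist=6371·c=18047.597 ≈ 18047.6 km; running total=18047.6 km
Leg 1 bearing: y=sinΔλ·cosφ2=0.03137505, x=cosφ1·sinφ2-sinφ1·cosφ2·cosΔλ=0.30231053; θ=atan2(y, x)=5.9252° ≈ 5.9°
Leg 2: φ1=0.7225087, φ2=-0.9033632, Δφ=-1.6258719, Δλ=4.8577505 rad; a=sin²(Δφ/2)+cosφ1·cosφ2·sin²(Δλ/2)=0.7260560334; c=2·atan2(√a, √(1-a))=2.039928140; dist=6371·c=12996.382 ≈ 12996.4 km; running total=31044.0 km
Leg 2 bearing: y=sinΔλ·cosφ2=-0.61244403, x=cosφ1·sinφ2-sinφ1·cosφ2·cosΔλ=-0.64846510; θ=atan2(y, x)=-136.6364° <0 so +360° → 223.3636° ≈ 223.4°
Leg 3: φ1=-0.9033632, φ2=-1.2290958, Δφ=-0.3257325, Δλ=-3.6853657 rad; a=sin²(Δφ/2)+cosφ1·cosφ2·sin²(Δλ/2)=0.2187447063; c=2·atan2(√a, √(1-a))=0.973377105; dist=6371·c=6201.386 ≈ 6201.4 km; running total=37245.4 km
Leg 3 bearing: y=sinΔλ·cosφ2=0.17336491, x=cosφ1·sinφ2-sinφ1·cosφ2·cosΔλ=-0.80840983; θ=atan2(y, x)=167.8961° ≈ 167.9°
Leg 4: φ1=-1.2290958, φ2=0.5600971, Δφ=1.7891929, Δλ=3.0464617 rad; a=sin²(Δφ/2)+cosφ1·cosφ2·sin²(Δλ/2)=0.8915797364; c=2·atan2(√a, √(1-a))=2.470527013; dist=6371·c=15739.728 ≈ 15739.7 km; running total=52985.1 km
Leg 4 bearing: y=sinΔλ·cosφ2=0.08047374, x=cosφ1·sinφ2-sinφ1·cosφ2·cosΔλ=-0.61659161; θ=atan2(y, x)=172.5641° ≈ 172.6°
Leg 5: φ1=0.5600971, φ2=-0.4539025, Δφ=-1.0139996, Δλ=-1.2905139 rad; a=sin²(Δφ/2)+cosφ1·cosφ2·sin²(Δλ/2)=0.5111598811; c=2·atan2(√a, √(1-a))=1.593117943; dist=6371·c=10149.754 ≈ 10149.8 km; running total=63134.9 km
Leg 5 bearing: y=sinΔλ·cosφ2=-0.86367145, x=cosφ1·sinφ2-sinφ1·cosφ2·cosΔλ=-0.50356077; θ=atan2(y, x)=-120.2442° <0 so +360° → 239.7558° ≈ 239.8°
Leg 6: φ1=-0.4539025, φ2=-0.8157459, Δφ=-0.3618434, Δλ=-3.5792183 rad; a=sin²(Δφ/2)+cosφ1·cosφ2·sin²(Δλ/2)=0.6192857539; c=2·atan2(√a, √(1-a))=1.811690945; dist=6371·c=11542.283 ≈ 11542.3 km; running total=74677.2 km
Leg 6 bearing: y=sinΔλ·cosφ2=0.29043405, x=cosφ1·sinφ2-sinφ1·cosφ2·cosΔλ=-0.92667777; θ=atan2(y, x)=162.5983° ≈ 162.6°

Leg 1: dist=18047.6 km, bearing=5.9°
Leg 2: dist=12996.4 km, bearing=223.4°
Leg 3: dist=6201.4 km, bearing=167.9°
Leg 4: dist=15739.7 km, bearing=172.6°
Leg 5: dist=10149.8 km, bearing=239.8°
Leg 6: dist=11542.3 km, bearing=162.6°
Total: 74677.2 km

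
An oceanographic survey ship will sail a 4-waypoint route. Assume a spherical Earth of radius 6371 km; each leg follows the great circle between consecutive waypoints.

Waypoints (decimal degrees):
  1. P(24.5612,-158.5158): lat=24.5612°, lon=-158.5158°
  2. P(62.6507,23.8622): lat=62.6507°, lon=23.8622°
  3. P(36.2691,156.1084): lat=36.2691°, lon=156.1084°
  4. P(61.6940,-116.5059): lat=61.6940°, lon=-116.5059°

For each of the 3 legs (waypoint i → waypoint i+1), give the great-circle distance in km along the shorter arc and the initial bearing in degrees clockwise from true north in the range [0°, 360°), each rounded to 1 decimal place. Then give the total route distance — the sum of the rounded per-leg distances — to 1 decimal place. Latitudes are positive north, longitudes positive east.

Leg 1: φ1=0.4286738, φ2=1.0934610, Δφ=0.6647872, Δλ=3.1830966 rad; a=sin²(Δφ/2)+cosφ1·cosφ2·sin²(Δλ/2)=0.5241412445; c=2·atan2(√a, √(1-a))=1.619097595; dist=6371·c=10315.271 ≈ 10315.3 km; running total=10315.3 km
Leg 1 bearing: y=sinΔλ·cosφ2=-0.01906201, x=cosφ1·sinφ2-sinφ1·cosφ2·cosΔλ=0.99865181; θ=atan2(y, x)=-1.0935° <0 so +360° → 358.9065° ≈ 358.9°
Leg 2: φ1=1.0934610, φ2=0.6330152, Δφ=-0.4604458, Δλ=2.3081316 rad; a=sin²(Δφ/2)+cosφ1·cosφ2·sin²(Δλ/2)=0.3617871224; c=2·atan2(√a, √(1-a))=1.290723379; dist=6371·c=8223.199 ≈ 8223.2 km; running total=18538.5 km
Leg 2 bearing: y=sinΔλ·cosφ2=0.59683492, x=cosφ1·sinφ2-sinφ1·cosφ2·cosΔλ=0.75324423; θ=atan2(y, x)=38.3916° ≈ 38.4°
Leg 3: φ1=0.6330152, φ2=1.0767634, Δφ=0.4437482, Δλ=-4.7580171 rad; a=sin²(Δφ/2)+cosφ1·cosφ2·sin²(Δλ/2)=0.2308600250; c=2·atan2(√a, √(1-a))=1.002401509; dist=6371·c=6386.300 ≈ 6386.3 km; running total=24924.8 km
Leg 3 bearing: y=sinΔλ·cosφ2=0.47368689, x=cosφ1·sinφ2-sinφ1·cosφ2·cosΔλ=0.69704765; θ=atan2(y, x)=34.1985° ≈ 34.2°

Leg 1: dist=10315.3 km, bearing=358.9°
Leg 2: dist=8223.2 km, bearing=38.4°
Leg 3: dist=6386.3 km, bearing=34.2°
Total: 24924.8 km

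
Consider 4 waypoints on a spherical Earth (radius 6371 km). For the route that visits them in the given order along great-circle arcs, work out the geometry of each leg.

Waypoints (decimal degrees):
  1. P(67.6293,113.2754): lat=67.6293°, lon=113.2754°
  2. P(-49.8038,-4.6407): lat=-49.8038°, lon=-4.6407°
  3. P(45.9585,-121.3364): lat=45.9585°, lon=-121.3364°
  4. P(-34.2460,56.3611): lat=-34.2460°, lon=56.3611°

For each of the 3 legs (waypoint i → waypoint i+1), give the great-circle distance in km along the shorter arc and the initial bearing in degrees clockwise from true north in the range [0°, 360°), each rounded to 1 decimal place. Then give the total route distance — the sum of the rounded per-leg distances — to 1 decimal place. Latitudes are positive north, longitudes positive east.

Leg 1: φ1=1.1803540, φ2=-0.8692403, Δφ=-2.0495942, Δλ=-2.0580242 rad; a=sin²(Δφ/2)+cosφ1·cosφ2·sin²(Δλ/2)=0.9106781756; c=2·atan2(√a, √(1-a))=2.534581122; dist=6371·c=16147.816 ≈ 16147.8 km; running total=16147.8 km
Leg 1 bearing: y=sinΔλ·cosφ2=-0.57030366, x=cosφ1·sinφ2-sinφ1·cosφ2·cosΔλ=-0.01129045; θ=atan2(y, x)=-91.1342° <0 so +360° → 268.8658° ≈ 268.9°
Leg 2: φ1=-0.8692403, φ2=0.8021271, Δφ=1.6713674, Δλ=-2.0367242 rad; a=sin²(Δφ/2)+cosφ1·cosφ2·sin²(Δλ/2)=0.8753213373; c=2·atan2(√a, √(1-a))=2.419830574; dist=6371·c=15416.741 ≈ 15416.7 km; running total=31564.5 km
Leg 2 bearing: y=sinΔλ·cosφ2=-0.62107666, x=cosφ1·sinφ2-sinφ1·cosφ2·cosΔλ=0.22538713; θ=atan2(y, x)=-70.0543° <0 so +360° → 289.9457° ≈ 289.9°
Leg 3: φ1=0.8021271, φ2=-0.5977055, Δφ=-1.3998326, Δλ=3.1014064 rad; a=sin²(Δφ/2)+cosφ1·cosφ2·sin²(Δλ/2)=0.9893572970; c=2·atan2(√a, √(1-a))=2.934897956; dist=6371·c=18698.235 ≈ 18698.2 km; running total=50262.7 km
Leg 3 bearing: y=sinΔλ·cosφ2=0.03321014, x=cosφ1·sinφ2-sinφ1·cosφ2·cosΔλ=0.20252118; θ=atan2(y, x)=9.3127° ≈ 9.3°

Leg 1: dist=16147.8 km, bearing=268.9°
Leg 2: dist=15416.7 km, bearing=289.9°
Leg 3: dist=18698.2 km, bearing=9.3°
Total: 50262.7 km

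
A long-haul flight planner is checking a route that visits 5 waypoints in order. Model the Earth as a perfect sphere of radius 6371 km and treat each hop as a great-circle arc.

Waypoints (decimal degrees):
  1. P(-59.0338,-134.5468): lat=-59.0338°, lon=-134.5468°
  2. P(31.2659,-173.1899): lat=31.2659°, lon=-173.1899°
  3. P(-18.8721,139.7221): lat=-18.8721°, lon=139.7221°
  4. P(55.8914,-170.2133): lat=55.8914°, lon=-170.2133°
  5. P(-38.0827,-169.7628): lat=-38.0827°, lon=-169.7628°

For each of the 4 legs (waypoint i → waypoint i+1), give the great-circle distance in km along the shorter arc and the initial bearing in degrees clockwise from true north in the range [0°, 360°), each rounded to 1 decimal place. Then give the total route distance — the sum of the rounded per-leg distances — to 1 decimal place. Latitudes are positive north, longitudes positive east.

Leg 1: φ1=-1.0303342, φ2=0.5456929, Δφ=1.5760271, Δλ=-0.6744493 rad; a=sin²(Δφ/2)+cosφ1·cosφ2·sin²(Δλ/2)=0.5507628850; c=2·atan2(√a, √(1-a))=1.672497323; dist=6371·c=10655.480 ≈ 10655.5 km; running total=10655.5 km
Leg 1 bearing: y=sinΔλ·cosφ2=-0.53377459, x=cosφ1·sinφ2-sinφ1·cosφ2·cosΔλ=0.83951010; θ=atan2(y, x)=-32.4489° <0 so +360° → 327.5511° ≈ 327.6°
Leg 2: φ1=0.5456929, φ2=-0.3293803, Δφ=-0.8750732, Δλ=5.4613447 rad; a=sin²(Δφ/2)+cosφ1·cosφ2·sin²(Δλ/2)=0.3085869863; c=2·atan2(√a, √(1-a))=1.177942897; dist=6371·c=7504.674 ≈ 7504.7 km; running total=18160.2 km
Leg 2 bearing: y=sinΔλ·cosφ2=-0.69302865, x=cosφ1·sinφ2-sinφ1·cosφ2·cosΔλ=-0.61086457; θ=atan2(y, x)=-131.3943° <0 so +360° → 228.6057° ≈ 228.6°
Leg 3: φ1=-0.3293803, φ2=0.9754890, Δφ=1.3048692, Δλ=-5.4093932 rad; a=sin²(Δφ/2)+cosφ1·cosφ2·sin²(Δλ/2)=0.4635990323; c=2·atan2(√a, √(1-a))=1.497929928; dist=6371·c=9543.312 ≈ 9543.3 km; running total=27703.5 km
Leg 3 bearing: y=sinΔλ·cosφ2=0.42997572, x=cosφ1·sinφ2-sinφ1·cosφ2·cosΔλ=0.89990041; θ=atan2(y, x)=25.5386° ≈ 25.5°
Leg 4: φ1=0.9754890, φ2=-0.6646685, Δφ=-1.6401575, Δλ=0.0078627 rad; a=sin²(Δφ/2)+cosφ1·cosφ2·sin²(Δλ/2)=0.5346595856; c=2·atan2(√a, √(1-a))=1.640171133; dist=6371·c=10449.530 ≈ 10449.5 km; running total=38153.0 km
Leg 4 bearing: y=sinΔλ·cosφ2=0.00618884, x=cosφ1·sinφ2-sinφ1·cosφ2·cosΔλ=-0.99757534; θ=atan2(y, x)=179.6445° ≈ 179.6°

Leg 1: dist=10655.5 km, bearing=327.6°
Leg 2: dist=7504.7 km, bearing=228.6°
Leg 3: dist=9543.3 km, bearing=25.5°
Leg 4: dist=10449.5 km, bearing=179.6°
Total: 38153.0 km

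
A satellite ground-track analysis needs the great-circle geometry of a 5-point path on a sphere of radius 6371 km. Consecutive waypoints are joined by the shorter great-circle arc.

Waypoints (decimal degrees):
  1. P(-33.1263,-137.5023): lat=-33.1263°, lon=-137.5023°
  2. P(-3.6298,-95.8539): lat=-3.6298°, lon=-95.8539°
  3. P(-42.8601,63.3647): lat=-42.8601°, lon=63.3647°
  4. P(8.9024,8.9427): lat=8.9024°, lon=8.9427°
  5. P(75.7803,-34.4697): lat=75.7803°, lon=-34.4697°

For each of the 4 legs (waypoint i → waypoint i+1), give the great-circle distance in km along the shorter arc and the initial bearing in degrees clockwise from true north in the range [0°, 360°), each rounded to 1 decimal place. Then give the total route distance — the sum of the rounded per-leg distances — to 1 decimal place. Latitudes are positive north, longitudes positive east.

Leg 1: φ1=-0.5781630, φ2=-0.0633520, Δφ=0.5148110, Δλ=0.7269017 rad; a=sin²(Δφ/2)+cosφ1·cosφ2·sin²(Δλ/2)=0.1704352550; c=2·atan2(√a, √(1-a))=0.851135702; dist=6371·c=5422.586 ≈ 5422.6 km; running total=5422.6 km
Leg 1 bearing: y=sinΔλ·cosφ2=0.66322452, x=cosφ1·sinφ2-sinφ1·cosφ2·cosΔλ=0.35451593; θ=atan2(y, x)=61.8740° ≈ 61.9°
Leg 2: φ1=-0.0633520, φ2=-0.7480499, Δφ=-0.6846979, Δλ=2.7788888 rad; a=sin²(Δφ/2)+cosφ1·cosφ2·sin²(Δλ/2)=0.8204443470; c=2·atan2(√a, √(1-a))=2.266451739; dist=6371·c=14439.564 ≈ 14439.6 km; running total=19862.2 km
Leg 2 bearing: y=sinΔλ·cosφ2=0.26007689, x=cosφ1·sinφ2-sinφ1·cosφ2·cosΔλ=-0.72223382; θ=atan2(y, x)=160.1960° ≈ 160.2°
Leg 3: φ1=-0.7480499, φ2=0.1553762, Δφ=0.9034261, Δλ=-0.9498431 rad; a=sin²(Δφ/2)+cosφ1·cosφ2·sin²(Δλ/2)=0.3419621914; c=2·atan2(√a, √(1-a))=1.249206147; dist=6371·c=7958.692 ≈ 7958.7 km; running total=27820.9 km
Leg 3 bearing: y=sinΔλ·cosφ2=-0.80352642, x=cosφ1·sinφ2-sinφ1·cosφ2·cosΔλ=0.50442195; θ=atan2(y, x)=-57.8810° <0 so +360° → 302.1190° ≈ 302.1°
Leg 4: φ1=0.1553762, φ2=1.3226157, Δφ=1.1672396, Δλ=-0.7576893 rad; a=sin²(Δφ/2)+cosφ1·cosφ2·sin²(Δλ/2)=0.3368497482; c=2·atan2(√a, √(1-a))=1.238409118; dist=6371·c=7889.904 ≈ 7889.9 km; running total=35710.8 km
Leg 4 bearing: y=sinΔλ·cosφ2=-0.16881528, x=cosφ1·sinφ2-sinφ1·cosφ2·cosΔλ=0.93006956; θ=atan2(y, x)=-10.2877° <0 so +360° → 349.7123° ≈ 349.7°

Leg 1: dist=5422.6 km, bearing=61.9°
Leg 2: dist=14439.6 km, bearing=160.2°
Leg 3: dist=7958.7 km, bearing=302.1°
Leg 4: dist=7889.9 km, bearing=349.7°
Total: 35710.8 km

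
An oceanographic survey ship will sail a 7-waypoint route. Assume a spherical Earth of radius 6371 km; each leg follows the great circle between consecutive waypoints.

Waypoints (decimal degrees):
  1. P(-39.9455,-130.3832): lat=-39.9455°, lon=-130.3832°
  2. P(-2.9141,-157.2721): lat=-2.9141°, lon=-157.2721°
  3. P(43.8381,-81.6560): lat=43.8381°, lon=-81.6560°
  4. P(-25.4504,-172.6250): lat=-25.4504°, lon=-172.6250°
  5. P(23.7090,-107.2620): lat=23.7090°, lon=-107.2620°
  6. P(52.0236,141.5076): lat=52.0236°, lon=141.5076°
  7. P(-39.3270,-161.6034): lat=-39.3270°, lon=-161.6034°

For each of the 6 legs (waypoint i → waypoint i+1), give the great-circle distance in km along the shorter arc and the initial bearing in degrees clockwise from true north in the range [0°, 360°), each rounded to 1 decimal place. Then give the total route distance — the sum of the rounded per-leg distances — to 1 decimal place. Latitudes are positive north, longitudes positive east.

Leg 1: dist=4927.5 km, bearing=319.7°
Leg 2: dist=9088.6 km, bearing=44.9°
Leg 3: dist=12006.6 km, bearing=251.7°
Leg 4: dist=8907.2 km, bearing=57.7°
Leg 5: dist=9286.5 km, bearing=324.7°
Leg 6: dist=11548.7 km, bearing=138.1°
Total: 55765.1 km

Leg 1: φ1=-0.6971805, φ2=-0.0508606, Δφ=0.6463199, Δλ=-0.4692998 rad; a=sin²(Δφ/2)+cosφ1·cosφ2·sin²(Δλ/2)=0.1422370388; c=2·atan2(√a, √(1-a))=0.773419672; dist=6371·c=4927.457 ≈ 4927.5 km; running total=4927.5 km
Leg 1 bearing: y=sinΔλ·cosφ2=-0.45167710, x=cosφ1·sinφ2-sinφ1·cosφ2·cosΔλ=0.53292631; θ=atan2(y, x)=-40.2827° <0 so +360° → 319.7173° ≈ 319.7°
Leg 2: φ1=-0.0508606, φ2=0.7651192, Δφ=0.8159798, Δλ=1.3197499 rad; a=sin²(Δφ/2)+cosφ1·cosφ2·sin²(Δλ/2)=0.4281300611; c=2·atan2(√a, √(1-a))=1.426556818; dist=6371·c=9088.593 ≈ 9088.6 km; running total=14016.1 km
Leg 2 bearing: y=sinΔλ·cosφ2=0.69868923, x=cosφ1·sinφ2-sinφ1·cosφ2·cosΔλ=0.70083679; θ=atan2(y, x)=44.9121° ≈ 44.9°
Leg 3: φ1=0.7651192, φ2=-0.4441933, Δφ=-1.2093125, Δλ=-1.5877086 rad; a=sin²(Δφ/2)+cosφ1·cosφ2·sin²(Δλ/2)=0.6543275253; c=2·atan2(√a, √(1-a))=1.884575045; dist=6371·c=12006.628 ≈ 12006.6 km; running total=26022.7 km
Leg 3 bearing: y=sinΔλ·cosφ2=-0.90282850, x=cosφ1·sinφ2-sinφ1·cosφ2·cosΔλ=-0.29938730; θ=atan2(y, x)=-108.3461° <0 so +360° → 251.6539° ≈ 251.7°
Leg 4: φ1=-0.4441933, φ2=0.4138001, Δφ=0.8579934, Δλ=1.1407996 rad; a=sin²(Δφ/2)+cosφ1·cosφ2·sin²(Δλ/2)=0.4140730948; c=2·atan2(√a, √(1-a))=1.398085158; dist=6371·c=8907.201 ≈ 8907.2 km; running total=34929.9 km
Leg 4 bearing: y=sinΔλ·cosφ2=0.83224977, x=cosφ1·sinφ2-sinφ1·cosφ2·cosΔλ=0.52709258; θ=atan2(y, x)=57.6525° ≈ 57.7°
Leg 5: φ1=0.4138001, φ2=0.9079831, Δφ=0.4941830, Δλ=4.3418486 rad; a=sin²(Δφ/2)+cosφ1·cosφ2·sin²(Δλ/2)=0.4435321279; c=2·atan2(√a, √(1-a))=1.457619121; dist=6371·c=9286.491 ≈ 9286.5 km; running total=44216.4 km
Leg 5 bearing: y=sinΔλ·cosφ2=-0.57357504, x=cosφ1·sinφ2-sinφ1·cosφ2·cosΔλ=0.81133051; θ=atan2(y, x)=-35.2586° <0 so +360° → 324.7414° ≈ 324.7°
Leg 6: φ1=0.9079831, φ2=-0.6863856, Δφ=-1.5943687, Δλ=-5.2902849 rad; a=sin²(Δφ/2)+cosφ1·cosφ2·sin²(Δλ/2)=0.6197720062; c=2·atan2(√a, √(1-a))=1.812692489; dist=6371·c=11548.664 ≈ 11548.7 km; running total=55765.1 km
Leg 6 bearing: y=sinΔλ·cosφ2=0.64792921, x=cosφ1·sinφ2-sinφ1·cosφ2·cosΔλ=-0.72305353; θ=atan2(y, x)=138.1364° ≈ 138.1°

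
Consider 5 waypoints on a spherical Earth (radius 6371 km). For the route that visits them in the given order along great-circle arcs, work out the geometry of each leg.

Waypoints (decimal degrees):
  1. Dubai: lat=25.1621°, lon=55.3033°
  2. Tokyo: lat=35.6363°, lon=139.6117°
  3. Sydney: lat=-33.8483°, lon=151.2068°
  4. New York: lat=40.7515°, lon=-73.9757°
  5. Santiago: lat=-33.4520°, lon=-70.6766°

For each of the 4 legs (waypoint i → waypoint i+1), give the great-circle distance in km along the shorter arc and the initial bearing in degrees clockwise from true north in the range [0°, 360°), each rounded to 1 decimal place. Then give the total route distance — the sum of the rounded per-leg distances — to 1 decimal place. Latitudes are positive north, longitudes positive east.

Leg 1: dist=7927.7 km, bearing=58.6°
Leg 2: dist=7819.8 km, bearing=169.8°
Leg 3: dist=15990.9 km, bearing=65.5°
Leg 4: dist=8258.0 km, bearing=177.1°
Total: 39996.4 km

Leg 1: φ1=0.4391615, φ2=0.6219708, Δφ=0.1828093, Δλ=1.4714592 rad; a=sin²(Δφ/2)+cosφ1·cosφ2·sin²(Δλ/2)=0.3396601258; c=2·atan2(√a, √(1-a))=1.244349278; dist=6371·c=7927.749 ≈ 7927.7 km; running total=7927.7 km
Leg 1 bearing: y=sinΔλ·cosφ2=0.80872512, x=cosφ1·sinφ2-sinφ1·cosφ2·cosΔλ=0.49308029; θ=atan2(y, x)=58.6293° ≈ 58.6°
Leg 2: φ1=0.6219708, φ2=-0.5907643, Δφ=-1.2127350, Δλ=0.2023727 rad; a=sin²(Δφ/2)+cosφ1·cosφ2·sin²(Δλ/2)=0.3316578451; c=2·atan2(√a, √(1-a))=1.227402927; dist=6371·c=7819.784 ≈ 7819.8 km; running total=15747.5 km
Leg 2 bearing: y=sinΔλ·cosφ2=0.16692870, x=cosφ1·sinφ2-sinφ1·cosφ2·cosΔλ=-0.92670302; θ=atan2(y, x)=169.7887° ≈ 169.8°
Leg 3: φ1=-0.5907643, φ2=0.7112479, Δφ=1.3020121, Δλ=-3.9301760 rad; a=sin²(Δφ/2)+cosφ1·cosφ2·sin²(Δλ/2)=0.9035280419; c=2·atan2(√a, √(1-a))=2.509945641; dist=6371·c=15990.864 ≈ 15990.9 km; running total=31738.4 km
Leg 3 bearing: y=sinΔλ·cosφ2=0.53737075, x=cosφ1·sinφ2-sinφ1·cosφ2·cosΔλ=0.24473077; θ=atan2(y, x)=65.5144° ≈ 65.5°
Leg 4: φ1=0.7112479, φ2=-0.5838475, Δφ=-1.2950954, Δλ=0.0575802 rad; a=sin²(Δφ/2)+cosφ1·cosφ2·sin²(Δλ/2)=0.3644130148; c=2·atan2(√a, √(1-a))=1.296183833; dist=6371·c=8257.987 ≈ 8258.0 km; running total=39996.4 km
Leg 4 bearing: y=sinΔλ·cosφ2=0.04801534, x=cosφ1·sinφ2-sinφ1·cosφ2·cosΔλ=-0.96133200; θ=atan2(y, x)=177.1406° ≈ 177.1°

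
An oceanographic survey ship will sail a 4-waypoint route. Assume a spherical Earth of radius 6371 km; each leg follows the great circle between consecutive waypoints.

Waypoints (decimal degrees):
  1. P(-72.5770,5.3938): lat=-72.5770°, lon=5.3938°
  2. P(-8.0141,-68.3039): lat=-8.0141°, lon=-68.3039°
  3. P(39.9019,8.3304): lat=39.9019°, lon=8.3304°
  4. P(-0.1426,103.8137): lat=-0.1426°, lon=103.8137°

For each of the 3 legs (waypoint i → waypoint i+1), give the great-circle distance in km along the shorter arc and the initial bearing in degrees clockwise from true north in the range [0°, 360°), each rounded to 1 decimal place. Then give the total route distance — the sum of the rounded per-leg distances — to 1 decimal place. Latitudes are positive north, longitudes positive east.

Leg 1: φ1=-1.2667076, φ2=-0.1398724, Δφ=1.1268352, Δλ=-1.2862675 rad; a=sin²(Δφ/2)+cosφ1·cosφ2·sin²(Δλ/2)=0.3918753163; c=2·atan2(√a, √(1-a))=1.352825032; dist=6371·c=8618.848 ≈ 8618.8 km; running total=8618.8 km
Leg 1 bearing: y=sinΔλ·cosφ2=-0.95042047, x=cosφ1·sinφ2-sinφ1·cosφ2·cosΔλ=0.22346618; θ=atan2(y, x)=-76.7687° <0 so +360° → 283.2313° ≈ 283.2°
Leg 2: φ1=-0.1398724, φ2=0.6964195, Δφ=0.8362920, Δλ=1.3375209 rad; a=sin²(Δφ/2)+cosφ1·cosφ2·sin²(Δλ/2)=0.4569135511; c=2·atan2(√a, √(1-a))=1.484516421; dist=6371·c=9457.854 ≈ 9457.9 km; running total=18076.7 km
Leg 2 bearing: y=sinΔλ·cosφ2=0.74636536, x=cosφ1·sinφ2-sinφ1·cosφ2·cosΔλ=0.65993408; θ=atan2(y, x)=48.5170° ≈ 48.5°
Leg 3: φ1=0.6964195, φ2=-0.0024888, Δφ=-0.6989084, Δλ=1.6664980 rad; a=sin²(Δφ/2)+cosφ1·cosφ2·sin²(Δλ/2)=0.5374506046; c=2·atan2(√a, √(1-a))=1.645767748; dist=6371·c=10485.186 ≈ 10485.2 km; running total=28561.9 km
Leg 3 bearing: y=sinΔλ·cosφ2=0.99542101, x=cosφ1·sinφ2-sinφ1·cosφ2·cosΔλ=0.05938706; θ=atan2(y, x)=86.5858° ≈ 86.6°

Leg 1: dist=8618.8 km, bearing=283.2°
Leg 2: dist=9457.9 km, bearing=48.5°
Leg 3: dist=10485.2 km, bearing=86.6°
Total: 28561.9 km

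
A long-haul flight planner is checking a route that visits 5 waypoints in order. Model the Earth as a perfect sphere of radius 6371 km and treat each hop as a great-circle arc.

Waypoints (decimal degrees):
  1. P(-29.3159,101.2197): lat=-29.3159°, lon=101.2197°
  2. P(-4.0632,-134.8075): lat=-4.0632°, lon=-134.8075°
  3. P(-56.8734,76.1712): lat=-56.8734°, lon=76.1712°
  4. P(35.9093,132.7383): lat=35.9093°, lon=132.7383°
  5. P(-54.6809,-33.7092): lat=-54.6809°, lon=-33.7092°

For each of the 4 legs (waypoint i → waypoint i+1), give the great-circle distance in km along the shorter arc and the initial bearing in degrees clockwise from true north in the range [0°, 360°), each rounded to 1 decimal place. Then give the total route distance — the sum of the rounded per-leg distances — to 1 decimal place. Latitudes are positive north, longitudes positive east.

Leg 1: dist=12990.7 km, bearing=112.0°
Leg 2: dist=12685.2 km, bearing=197.9°
Leg 3: dist=11599.6 km, bearing=44.2°
Leg 4: dist=17683.4 km, bearing=202.2°
Total: 54958.9 km

Leg 1: φ1=-0.5116590, φ2=-0.0709162, Δφ=0.4407428, Δλ=-4.1194518 rad; a=sin²(Δφ/2)+cosφ1·cosφ2·sin²(Δλ/2)=0.7256589409; c=2·atan2(√a, √(1-a))=2.039037960; dist=6371·c=12990.711 ≈ 12990.7 km; running total=12990.7 km
Leg 1 bearing: y=sinΔλ·cosφ2=0.82721849, x=cosφ1·sinφ2-sinφ1·cosφ2·cosΔλ=-0.33469649; θ=atan2(y, x)=112.0285° ≈ 112.0°
Leg 2: φ1=-0.0709162, φ2=-0.9926281, Δφ=-0.9217119, Δλ=3.6822730 rad; a=sin²(Δφ/2)+cosφ1·cosφ2·sin²(Δλ/2)=0.7040104505; c=2·atan2(√a, √(1-a))=1.991081583; dist=6371·c=12685.181 ≈ 12685.2 km; running total=25675.9 km
Leg 2 bearing: y=sinΔλ·cosφ2=-0.28128942, x=cosφ1·sinφ2-sinφ1·cosφ2·cosΔλ=-0.86855927; θ=atan2(y, x)=-162.0551° <0 so +360° → 197.9449° ≈ 197.9°
Leg 3: φ1=-0.9926281, φ2=0.6267355, Δφ=1.6193636, Δλ=0.9872821 rad; a=sin²(Δφ/2)+cosφ1·cosφ2·sin²(Δλ/2)=0.6236529924; c=2·atan2(√a, √(1-a))=1.820695210; dist=6371·c=11599.649 ≈ 11599.6 km; running total=37275.5 km
Leg 3 bearing: y=sinΔλ·cosφ2=0.67592593, x=cosφ1·sinφ2-sinφ1·cosφ2·cosΔλ=0.69423618; θ=atan2(y, x)=44.2344° ≈ 44.2°
Leg 4: φ1=0.6267355, φ2=-0.9543617, Δφ=-1.5810973, Δλ=-2.9050569 rad; a=sin²(Δφ/2)+cosφ1·cosφ2·sin²(Δλ/2)=0.9668853160; c=2·atan2(√a, √(1-a))=2.775604633; dist=6371·c=17683.377 ≈ 17683.4 km; running total=54958.9 km
Leg 4 bearing: y=sinΔλ·cosφ2=-0.13547673, x=cosφ1·sinφ2-sinφ1·cosφ2·cosΔλ=-0.33123777; θ=atan2(y, x)=-157.7554° <0 so +360° → 202.2446° ≈ 202.2°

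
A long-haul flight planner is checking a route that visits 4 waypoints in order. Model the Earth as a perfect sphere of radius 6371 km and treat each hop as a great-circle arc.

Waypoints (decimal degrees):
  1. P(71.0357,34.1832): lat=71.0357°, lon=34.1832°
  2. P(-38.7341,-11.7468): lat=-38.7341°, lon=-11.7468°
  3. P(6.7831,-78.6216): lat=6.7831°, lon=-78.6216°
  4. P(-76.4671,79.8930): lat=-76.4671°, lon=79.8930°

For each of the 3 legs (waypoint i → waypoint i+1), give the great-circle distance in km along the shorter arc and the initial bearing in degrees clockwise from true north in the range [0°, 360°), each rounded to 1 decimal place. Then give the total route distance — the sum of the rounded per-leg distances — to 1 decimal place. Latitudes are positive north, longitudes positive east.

Leg 1: φ1=1.2398069, φ2=-0.6760376, Δφ=-1.9158444, Δλ=-0.8016297 rad; a=sin²(Δφ/2)+cosφ1·cosφ2·sin²(Δλ/2)=0.7077120748; c=2·atan2(√a, √(1-a))=1.999205369; dist=6371·c=12736.937 ≈ 12736.9 km; running total=12736.9 km
Leg 1 bearing: y=sinΔλ·cosφ2=-0.56046443, x=cosφ1·sinφ2-sinφ1·cosφ2·cosΔλ=-0.71645125; θ=atan2(y, x)=-141.9647° <0 so +360° → 218.0353° ≈ 218.0°
Leg 2: φ1=-0.6760376, φ2=0.1183874, Δφ=0.7944250, Δλ=-1.1671854 rad; a=sin²(Δφ/2)+cosφ1·cosφ2·sin²(Δλ/2)=0.3848430126; c=2·atan2(√a, √(1-a))=1.338396007; dist=6371·c=8526.921 ≈ 8526.9 km; running total=21263.8 km
Leg 2 bearing: y=sinΔλ·cosφ2=-0.91321167, x=cosφ1·sinφ2-sinφ1·cosφ2·cosΔλ=0.33615462; θ=atan2(y, x)=-69.7913° <0 so +360° → 290.2087° ≈ 290.2°
Leg 3: φ1=0.1183874, φ2=-1.3346027, Δφ=-1.4529901, Δλ=2.7666017 rad; a=sin²(Δφ/2)+cosφ1·cosφ2·sin²(Δλ/2)=0.6655253334; c=2·atan2(√a, √(1-a))=1.908213136; dist=6371·c=12157.226 ≈ 12157.2 km; running total=33421.0 km
Leg 3 bearing: y=sinΔλ·cosφ2=0.08570715, x=cosφ1·sinφ2-sinφ1·cosφ2·cosΔλ=-0.93971258; θ=atan2(y, x)=174.7887° ≈ 174.8°

Leg 1: dist=12736.9 km, bearing=218.0°
Leg 2: dist=8526.9 km, bearing=290.2°
Leg 3: dist=12157.2 km, bearing=174.8°
Total: 33421.0 km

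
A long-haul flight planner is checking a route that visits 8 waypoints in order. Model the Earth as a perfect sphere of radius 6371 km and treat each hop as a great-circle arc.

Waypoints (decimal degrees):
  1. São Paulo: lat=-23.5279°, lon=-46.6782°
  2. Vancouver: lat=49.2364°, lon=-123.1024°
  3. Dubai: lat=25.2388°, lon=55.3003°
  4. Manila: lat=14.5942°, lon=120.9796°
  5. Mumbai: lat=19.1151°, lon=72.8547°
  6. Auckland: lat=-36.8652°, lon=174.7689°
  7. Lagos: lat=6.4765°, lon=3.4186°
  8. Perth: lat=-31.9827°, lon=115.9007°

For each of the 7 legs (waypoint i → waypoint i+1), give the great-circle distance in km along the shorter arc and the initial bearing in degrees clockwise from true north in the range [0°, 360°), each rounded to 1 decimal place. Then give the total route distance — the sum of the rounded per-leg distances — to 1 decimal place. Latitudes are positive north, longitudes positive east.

Leg 1: φ1=-0.4106393, φ2=0.8593373, Δφ=1.2699766, Δλ=-1.3338539 rad; a=sin²(Δφ/2)+cosφ1·cosφ2·sin²(Δλ/2)=0.5809154087; c=2·atan2(√a, √(1-a))=1.733341971; dist=6371·c=11043.122 ≈ 11043.1 km; running total=11043.1 km
Leg 1 bearing: y=sinΔλ·cosφ2=-0.63469657, x=cosφ1·sinφ2-sinφ1·cosφ2·cosΔλ=0.75562626; θ=atan2(y, x)=-40.0289° <0 so +360° → 319.9711° ≈ 320.0°
Leg 2: φ1=0.8593373, φ2=0.4405002, Δφ=-0.4188371, Δλ=3.1137145 rad; a=sin²(Δφ/2)+cosφ1·cosφ2·sin²(Δλ/2)=0.6337129787; c=2·atan2(√a, √(1-a))=1.841517027; dist=6371·c=11732.305 ≈ 11732.3 km; running total=22775.4 km
Leg 2 bearing: y=sinΔλ·cosφ2=0.02521359, x=cosφ1·sinφ2-sinφ1·cosφ2·cosΔλ=0.96324848; θ=atan2(y, x)=1.4994° ≈ 1.5°
Leg 3: φ1=0.4405002, φ2=0.2547168, Δφ=-0.1857833, Δλ=1.1463200 rad; a=sin²(Δφ/2)+cosφ1·cosφ2·sin²(Δλ/2)=0.2660263868; c=2·atan2(√a, √(1-a))=1.083829763; dist=6371·c=6905.079 ≈ 6905.1 km; running total=29680.5 km
Leg 3 bearing: y=sinΔλ·cosφ2=0.88185263, x=cosφ1·sinφ2-sinφ1·cosφ2·cosΔλ=0.05797705; θ=atan2(y, x)=86.2385° ≈ 86.2°
Leg 4: φ1=0.2547168, φ2=0.3336214, Δφ=0.0789046, Δλ=-0.8399380 rad; a=sin²(Δφ/2)+cosφ1·cosφ2·sin²(Δλ/2)=0.1535666185; c=2·atan2(√a, √(1-a))=0.805339098; dist=6371·c=5130.815 ≈ 5130.8 km; running total=34811.3 km
Leg 4 bearing: y=sinΔλ·cosφ2=-0.70354634, x=cosφ1·sinφ2-sinφ1·cosφ2·cosΔλ=0.15798165; θ=atan2(y, x)=-77.3441° <0 so +360° → 282.6559° ≈ 282.7°
Leg 5: φ1=0.3336214, φ2=-0.6434191, Δφ=-0.9770406, Δλ=1.7787383 rad; a=sin²(Δφ/2)+cosφ1·cosφ2·sin²(Δλ/2)=0.6762596409; c=2·atan2(√a, √(1-a))=1.931058172; dist=6371·c=12302.772 ≈ 12302.8 km; running total=47114.1 km
Leg 5 bearing: y=sinΔλ·cosφ2=0.78281441, x=cosφ1·sinφ2-sinφ1·cosφ2·cosΔλ=-0.51276871; θ=atan2(y, x)=123.2261° ≈ 123.2°
Leg 6: φ1=-0.6434191, φ2=0.1130362, Δφ=0.7564554, Δλ=-2.9906269 rad; a=sin²(Δφ/2)+cosφ1·cosφ2·sin²(Δλ/2)=0.9267860018; c=2·atan2(√a, √(1-a))=2.593599972; dist=6371·c=16523.825 ≈ 16523.8 km; running total=63637.9 km
Leg 6 bearing: y=sinΔλ·cosφ2=-0.14943319, x=cosφ1·sinφ2-sinφ1·cosφ2·cosΔλ=-0.49908372; θ=atan2(y, x)=-163.3315° <0 so +360° → 196.6685° ≈ 196.7°
Leg 7: φ1=0.1130362, φ2=-0.5582034, Δφ=-0.6712397, Δλ=1.9631830 rad; a=sin²(Δφ/2)+cosφ1·cosφ2·sin²(Δλ/2)=0.6910120604; c=2·atan2(√a, √(1-a))=1.962781880; dist=6371·c=12504.883 ≈ 12504.9 km; running total=76142.8 km
Leg 7 bearing: y=sinΔλ·cosφ2=0.78374344, x=cosφ1·sinφ2-sinφ1·cosφ2·cosΔλ=-0.48969766; θ=atan2(y, x)=121.9979° ≈ 122.0°

Leg 1: dist=11043.1 km, bearing=320.0°
Leg 2: dist=11732.3 km, bearing=1.5°
Leg 3: dist=6905.1 km, bearing=86.2°
Leg 4: dist=5130.8 km, bearing=282.7°
Leg 5: dist=12302.8 km, bearing=123.2°
Leg 6: dist=16523.8 km, bearing=196.7°
Leg 7: dist=12504.9 km, bearing=122.0°
Total: 76142.8 km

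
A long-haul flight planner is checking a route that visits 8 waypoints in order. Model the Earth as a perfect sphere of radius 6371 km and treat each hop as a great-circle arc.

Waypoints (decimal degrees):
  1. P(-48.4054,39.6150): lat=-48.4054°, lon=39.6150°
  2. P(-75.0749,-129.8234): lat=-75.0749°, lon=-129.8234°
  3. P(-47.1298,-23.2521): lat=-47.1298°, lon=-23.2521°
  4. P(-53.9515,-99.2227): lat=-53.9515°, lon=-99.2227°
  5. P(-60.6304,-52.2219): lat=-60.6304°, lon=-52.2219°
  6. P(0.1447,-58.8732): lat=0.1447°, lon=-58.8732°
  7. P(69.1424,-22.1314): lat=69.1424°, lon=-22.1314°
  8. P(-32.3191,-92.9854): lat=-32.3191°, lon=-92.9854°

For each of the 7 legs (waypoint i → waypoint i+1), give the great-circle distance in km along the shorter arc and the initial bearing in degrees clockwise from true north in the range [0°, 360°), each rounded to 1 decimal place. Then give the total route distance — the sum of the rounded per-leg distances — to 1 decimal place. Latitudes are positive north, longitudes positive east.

Leg 1: dist=6262.6 km, bearing=183.3°
Leg 2: dist=5430.5 km, bearing=120.0°
Leg 3: dist=5159.5 km, bearing=232.0°
Leg 4: dist=2852.5 km, bearing=124.1°
Leg 5: dist=6782.0 km, bearing=352.4°
Leg 6: dist=8148.5 km, bearing=12.8°
Leg 7: dist=12635.7 km, bearing=240.6°
Total: 47271.3 km

Leg 1: φ1=-0.8448336, φ2=-1.3103042, Δφ=-0.4654706, Δλ=-2.9572580 rad; a=sin²(Δφ/2)+cosφ1·cosφ2·sin²(Δλ/2)=0.2227265440; c=2·atan2(√a, √(1-a))=0.982977937; dist=6371·c=6262.552 ≈ 6262.6 km; running total=6262.6 km
Leg 1 bearing: y=sinΔλ·cosφ2=-0.04720811, x=cosφ1·sinφ2-sinφ1·cosφ2·cosΔλ=-0.83081232; θ=atan2(y, x)=-176.7479° <0 so +360° → 183.2521° ≈ 183.3°
Leg 2: φ1=-1.3103042, φ2=-0.8225702, Δφ=0.4877340, Δλ=1.8600201 rad; a=sin²(Δφ/2)+cosφ1·cosφ2·sin²(Δλ/2)=0.1709022286; c=2·atan2(√a, √(1-a))=0.852376929; dist=6371·c=5430.493 ≈ 5430.5 km; running total=11693.1 km
Leg 2 bearing: y=sinΔλ·cosφ2=0.65208224, x=cosφ1·sinφ2-sinφ1·cosφ2·cosΔλ=-0.37625440; θ=atan2(y, x)=119.9851° ≈ 120.0°
Leg 3: φ1=-0.8225702, φ2=-0.9416313, Δφ=-0.1190611, Δλ=-1.3259371 rad; a=sin²(Δφ/2)+cosφ1·cosφ2·sin²(Δλ/2)=0.1551919114; c=2·atan2(√a, √(1-a))=0.809837422; dist=6371·c=5159.474 ≈ 5159.5 km; running total=16852.6 km
Leg 3 bearing: y=sinΔλ·cosφ2=-0.57091667, x=cosφ1·sinφ2-sinφ1·cosφ2·cosΔλ=-0.44551508; θ=atan2(y, x)=-127.9667° <0 so +360° → 232.0333° ≈ 232.0°
Leg 4: φ1=-0.9416313, φ2=-1.0582001, Δφ=-0.1165688, Δλ=0.8203187 rad; a=sin²(Δφ/2)+cosφ1·cosφ2·sin²(Δλ/2)=0.0492839270; c=2·atan2(√a, √(1-a))=0.447730017; dist=6371·c=2852.488 ≈ 2852.5 km; running total=19705.1 km
Leg 4 bearing: y=sinΔλ·cosφ2=0.35869083, x=cosφ1·sinφ2-sinφ1·cosφ2·cosΔλ=-0.24240663; θ=atan2(y, x)=124.0512° ≈ 124.1°
Leg 5: φ1=-1.0582001, φ2=0.0025255, Δφ=1.0607256, Δλ=-0.1160871 rad; a=sin²(Δφ/2)+cosφ1·cosφ2·sin²(Δλ/2)=0.2575309763; c=2·atan2(√a, √(1-a))=1.064504000; dist=6371·c=6781.955 ≈ 6782.0 km; running total=26487.1 km
Leg 5 bearing: y=sinΔλ·cosφ2=-0.11582616, x=cosφ1·sinφ2-sinφ1·cosφ2·cosΔλ=0.86684450; θ=atan2(y, x)=-7.6107° <0 so +360° → 352.3893° ≈ 352.4°
Leg 6: φ1=0.0025255, φ2=1.2067625, Δφ=1.2042370, Δλ=0.6412654 rad; a=sin²(Δφ/2)+cosφ1·cosφ2·sin²(Δλ/2)=0.3561633810; c=2·atan2(√a, √(1-a))=1.278999837; dist=6371·c=8148.508 ≈ 8148.5 km; running total=34635.6 km
Leg 6 bearing: y=sinΔλ·cosφ2=0.21299059, x=cosφ1·sinφ2-sinφ1·cosφ2·cosΔλ=0.93374467; θ=atan2(y, x)=12.8495° ≈ 12.8°
Leg 7: φ1=1.2067625, φ2=-0.5640747, Δφ=-1.7708372, Δλ=-1.2366356 rad; a=sin²(Δφ/2)+cosφ1·cosφ2·sin²(Δλ/2)=0.7004570077; c=2·atan2(√a, √(1-a))=1.983310663; dist=6371·c=12635.672 ≈ 12635.7 km; running total=47271.3 km
Leg 7 bearing: y=sinΔλ·cosφ2=-0.79833861, x=cosφ1·sinφ2-sinφ1·cosφ2·cosΔλ=-0.44935889; θ=atan2(y, x)=-119.3737° <0 so +360° → 240.6263° ≈ 240.6°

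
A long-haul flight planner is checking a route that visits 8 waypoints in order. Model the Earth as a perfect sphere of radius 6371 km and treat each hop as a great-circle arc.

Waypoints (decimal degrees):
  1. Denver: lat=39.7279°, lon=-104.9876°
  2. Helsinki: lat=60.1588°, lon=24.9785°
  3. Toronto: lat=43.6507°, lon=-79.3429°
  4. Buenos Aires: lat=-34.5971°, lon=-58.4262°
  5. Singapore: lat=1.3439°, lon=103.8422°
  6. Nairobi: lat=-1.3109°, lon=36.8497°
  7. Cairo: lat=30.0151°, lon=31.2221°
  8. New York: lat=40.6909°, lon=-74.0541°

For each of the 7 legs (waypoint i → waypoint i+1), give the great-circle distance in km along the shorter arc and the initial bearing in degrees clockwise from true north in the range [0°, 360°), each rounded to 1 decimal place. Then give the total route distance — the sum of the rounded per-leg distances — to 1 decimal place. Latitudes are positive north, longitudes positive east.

Leg 1: φ1=0.6933827, φ2=1.0499691, Δφ=0.3565865, Δλ=2.2683364 rad; a=sin²(Δφ/2)+cosφ1·cosφ2·sin²(Δλ/2)=0.3457110342; c=2·atan2(√a, √(1-a))=1.257098685; dist=6371·c=8008.976 ≈ 8009.0 km; running total=8009.0 km
Leg 1 bearing: y=sinΔλ·cosφ2=0.38137122, x=cosφ1·sinφ2-sinφ1·cosφ2·cosΔλ=0.87139867; θ=atan2(y, x)=23.6368° ≈ 23.6°
Leg 2: φ1=1.0499691, φ2=0.7618484, Δφ=-0.2881207, Δλ=-1.8207519 rad; a=sin²(Δφ/2)+cosφ1·cosφ2·sin²(Δλ/2)=0.2451617167; c=2·atan2(√a, √(1-a))=1.035987504; dist=6371·c=6600.276 ≈ 6600.3 km; running total=14609.3 km
Leg 2 bearing: y=sinΔλ·cosφ2=-0.70107553, x=cosφ1·sinφ2-sinφ1·cosφ2·cosΔλ=0.49872127; θ=atan2(y, x)=-54.5732° <0 so +360° → 305.4268° ≈ 305.4°
Leg 3: φ1=0.7618484, φ2=-0.6038333, Δφ=-1.3656817, Δλ=0.3650653 rad; a=sin²(Δφ/2)+cosφ1·cosφ2·sin²(Δλ/2)=0.4177855568; c=2·atan2(√a, √(1-a))=1.405617338; dist=6371·c=8955.188 ≈ 8955.2 km; running total=23564.5 km
Leg 3 bearing: y=sinΔλ·cosφ2=0.29387840, x=cosφ1·sinφ2-sinφ1·cosφ2·cosΔλ=-0.94159366; θ=atan2(y, x)=162.6665° ≈ 162.7°
Leg 4: φ1=-0.6038333, φ2=0.0234555, Δφ=0.6272888, Δλ=2.8321179 rad; a=sin²(Δφ/2)+cosφ1·cosφ2·sin²(Δλ/2)=0.8985803615; c=2·atan2(√a, √(1-a))=2.493374234; dist=6371·c=15885.287 ≈ 15885.3 km; running total=39449.8 km
Leg 4 bearing: y=sinΔλ·cosφ2=0.30447466, x=cosφ1·sinφ2-sinφ1·cosφ2·cosΔλ=-0.52137315; θ=atan2(y, x)=149.7157° ≈ 149.7°
Leg 5: φ1=0.0234555, φ2=-0.0228795, Δφ=-0.0463350, Δλ=-1.1692397 rad; a=sin²(Δφ/2)+cosφ1·cosφ2·sin²(Δλ/2)=0.3049473565; c=2·atan2(√a, √(1-a))=1.170050390; dist=6371·c=7454.391 ≈ 7454.4 km; running total=46904.2 km
Leg 5 bearing: y=sinΔλ·cosφ2=-0.92021279, x=cosφ1·sinφ2-sinφ1·cosφ2·cosΔλ=-0.03203560; θ=atan2(y, x)=-91.9938° <0 so +360° → 268.0062° ≈ 268.0°
Leg 6: φ1=-0.0228795, φ2=0.5238623, Δφ=0.5467418, Δλ=-0.0982201 rad; a=sin²(Δφ/2)+cosφ1·cosφ2·sin²(Δλ/2)=0.0749746412; c=2·atan2(√a, √(1-a))=0.554714748; dist=6371·c=3534.088 ≈ 3534.1 km; running total=50438.3 km
Leg 6 bearing: y=sinΔλ·cosφ2=-0.08491152, x=cosφ1·sinφ2-sinφ1·cosφ2·cosΔλ=0.51981132; θ=atan2(y, x)=-9.2774° <0 so +360° → 350.7226° ≈ 350.7°
Leg 7: φ1=0.5238623, φ2=0.7101902, Δφ=0.1863279, Δλ=-1.8374163 rad; a=sin²(Δφ/2)+cosφ1·cosφ2·sin²(Δλ/2)=0.4234229366; c=2·atan2(√a, √(1-a))=1.417037055; dist=6371·c=9027.943 ≈ 9027.9 km; running total=59466.2 km
Leg 7 bearing: y=sinΔλ·cosφ2=-0.73144703, x=cosφ1·sinφ2-sinφ1·cosφ2·cosΔλ=0.66447652; θ=atan2(y, x)=-47.7467° <0 so +360° → 312.2533° ≈ 312.3°

Leg 1: dist=8009.0 km, bearing=23.6°
Leg 2: dist=6600.3 km, bearing=305.4°
Leg 3: dist=8955.2 km, bearing=162.7°
Leg 4: dist=15885.3 km, bearing=149.7°
Leg 5: dist=7454.4 km, bearing=268.0°
Leg 6: dist=3534.1 km, bearing=350.7°
Leg 7: dist=9027.9 km, bearing=312.3°
Total: 59466.2 km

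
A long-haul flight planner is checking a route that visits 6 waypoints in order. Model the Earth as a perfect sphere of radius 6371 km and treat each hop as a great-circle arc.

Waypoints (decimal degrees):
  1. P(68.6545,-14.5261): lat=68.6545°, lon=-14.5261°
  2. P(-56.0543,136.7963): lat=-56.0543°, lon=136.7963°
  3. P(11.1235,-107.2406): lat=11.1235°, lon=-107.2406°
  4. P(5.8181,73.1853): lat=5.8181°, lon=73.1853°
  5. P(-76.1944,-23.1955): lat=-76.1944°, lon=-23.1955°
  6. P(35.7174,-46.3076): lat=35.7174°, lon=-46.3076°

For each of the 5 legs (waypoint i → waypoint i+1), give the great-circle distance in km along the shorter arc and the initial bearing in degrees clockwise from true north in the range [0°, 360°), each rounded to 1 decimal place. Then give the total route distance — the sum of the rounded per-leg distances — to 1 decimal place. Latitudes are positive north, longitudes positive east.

Leg 1: φ1=1.1982471, φ2=-0.9783321, Δφ=-2.1765792, Δλ=2.6410741 rad; a=sin²(Δφ/2)+cosφ1·cosφ2·sin²(Δλ/2)=0.9754917388; c=2·atan2(√a, √(1-a))=2.827197116; dist=6371·c=18012.073 ≈ 18012.1 km; running total=18012.1 km
Leg 1 bearing: y=sinΔλ·cosφ2=0.26796863, x=cosφ1·sinφ2-sinφ1·cosφ2·cosΔλ=0.15434778; θ=atan2(y, x)=60.0584° ≈ 60.1°
Leg 2: φ1=-0.9783321, φ2=0.1941417, Δφ=1.1724738, Δλ=-4.2592474 rad; a=sin²(Δφ/2)+cosφ1·cosφ2·sin²(Δλ/2)=0.6999586760; c=2·atan2(√a, √(1-a))=1.982222998; dist=6371·c=12628.743 ≈ 12628.7 km; running total=30640.8 km
Leg 2 bearing: y=sinΔλ·cosφ2=0.88218579, x=cosφ1·sinφ2-sinφ1·cosφ2·cosΔλ=-0.24862489; θ=atan2(y, x)=105.7393° ≈ 105.7°
Leg 3: φ1=0.1941417, φ2=0.1015450, Δφ=-0.0925967, Δλ=3.1490260 rad; a=sin²(Δφ/2)+cosφ1·cosφ2·sin²(Δλ/2)=0.9782876485; c=2·atan2(√a, √(1-a))=2.845813418; dist=6371·c=18130.677 ≈ 18130.7 km; running total=48771.5 km
Leg 3 bearing: y=sinΔλ·cosφ2=-0.00739500, x=cosφ1·sinφ2-sinφ1·cosφ2·cosΔλ=0.29139152; θ=atan2(y, x)=-1.4538° <0 so +360° → 358.5462° ≈ 358.5°
Leg 4: φ1=0.1015450, φ2=-1.3298432, Δφ=-1.4313882, Δλ=-1.6821623 rad; a=sin²(Δφ/2)+cosφ1·cosφ2·sin²(Δλ/2)=0.5624128251; c=2·atan2(√a, √(1-a))=1.695948432; dist=6371·c=10804.887 ≈ 10804.9 km; running total=59576.4 km
Leg 4 bearing: y=sinΔλ·cosφ2=-0.23715012, x=cosφ1·sinφ2-sinφ1·cosφ2·cosΔλ=-0.96342015; θ=atan2(y, x)=-166.1713° <0 so +360° → 193.8287° ≈ 193.8°
Leg 5: φ1=-1.3298432, φ2=0.6233862, Δφ=1.9532294, Δλ=-0.4033822 rad; a=sin²(Δφ/2)+cosφ1·cosφ2·sin²(Δλ/2)=0.6943645060; c=2·atan2(√a, √(1-a))=1.970048036; dist=6371·c=12551.176 ≈ 12551.2 km; running total=72127.6 km
Leg 5 bearing: y=sinΔλ·cosφ2=-0.31869867, x=cosφ1·sinφ2-sinφ1·cosφ2·cosΔλ=0.86447725; θ=atan2(y, x)=-20.2369° <0 so +360° → 339.7631° ≈ 339.8°

Leg 1: dist=18012.1 km, bearing=60.1°
Leg 2: dist=12628.7 km, bearing=105.7°
Leg 3: dist=18130.7 km, bearing=358.5°
Leg 4: dist=10804.9 km, bearing=193.8°
Leg 5: dist=12551.2 km, bearing=339.8°
Total: 72127.6 km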